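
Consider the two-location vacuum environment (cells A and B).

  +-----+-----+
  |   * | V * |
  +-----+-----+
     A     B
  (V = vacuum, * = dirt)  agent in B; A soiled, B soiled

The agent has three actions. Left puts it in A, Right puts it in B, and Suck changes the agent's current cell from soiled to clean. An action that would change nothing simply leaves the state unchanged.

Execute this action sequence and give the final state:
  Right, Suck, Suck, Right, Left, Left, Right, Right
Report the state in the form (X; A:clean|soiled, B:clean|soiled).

1) do Right; now (B; A:soiled, B:soiled)
2) do Suck; now (B; A:soiled, B:clean)
3) do Suck; now (B; A:soiled, B:clean)
4) do Right; now (B; A:soiled, B:clean)
5) do Left; now (A; A:soiled, B:clean)
6) do Left; now (A; A:soiled, B:clean)
7) do Right; now (B; A:soiled, B:clean)
8) do Right; now (B; A:soiled, B:clean)

(B; A:soiled, B:clean)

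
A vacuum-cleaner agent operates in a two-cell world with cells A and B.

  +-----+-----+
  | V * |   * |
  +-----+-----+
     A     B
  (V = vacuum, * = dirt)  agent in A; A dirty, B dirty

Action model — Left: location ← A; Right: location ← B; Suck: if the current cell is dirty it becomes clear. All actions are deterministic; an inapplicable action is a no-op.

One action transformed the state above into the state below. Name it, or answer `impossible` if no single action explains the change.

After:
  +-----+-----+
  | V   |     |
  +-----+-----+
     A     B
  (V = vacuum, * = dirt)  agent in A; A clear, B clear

try  Left: loc=A A=dirty B=dirty
try Right: loc=B A=dirty B=dirty
try  Suck: loc=A A=clear B=dirty
no single action produces the after-state

impossible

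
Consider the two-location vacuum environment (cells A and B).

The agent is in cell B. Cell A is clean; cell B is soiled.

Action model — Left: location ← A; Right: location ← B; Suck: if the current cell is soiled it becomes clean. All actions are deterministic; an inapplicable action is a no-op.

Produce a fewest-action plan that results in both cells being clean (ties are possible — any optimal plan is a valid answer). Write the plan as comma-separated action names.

t=1 Suck ⇒ (B; A:clean, B:clean)
min 1: B is soiled, one Suck

Suck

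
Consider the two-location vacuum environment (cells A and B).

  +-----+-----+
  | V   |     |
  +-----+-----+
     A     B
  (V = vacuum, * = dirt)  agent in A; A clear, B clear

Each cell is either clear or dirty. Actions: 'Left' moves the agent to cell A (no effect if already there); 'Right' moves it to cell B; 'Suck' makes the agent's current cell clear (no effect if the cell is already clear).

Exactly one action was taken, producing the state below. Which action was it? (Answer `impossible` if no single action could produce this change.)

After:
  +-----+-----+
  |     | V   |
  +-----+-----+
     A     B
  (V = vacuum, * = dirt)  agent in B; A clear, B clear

Right

try  Left: <A|clear|clear>
try Right: <B|clear|clear>  ← match
try  Suck: <A|clear|clear>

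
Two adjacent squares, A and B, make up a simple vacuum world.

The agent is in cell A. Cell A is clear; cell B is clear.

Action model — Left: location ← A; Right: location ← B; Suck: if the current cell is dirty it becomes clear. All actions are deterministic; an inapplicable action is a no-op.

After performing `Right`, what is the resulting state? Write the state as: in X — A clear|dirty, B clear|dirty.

start: in A — A clear, B clear
t=1 Right ⇒ in B — A clear, B clear

in B — A clear, B clear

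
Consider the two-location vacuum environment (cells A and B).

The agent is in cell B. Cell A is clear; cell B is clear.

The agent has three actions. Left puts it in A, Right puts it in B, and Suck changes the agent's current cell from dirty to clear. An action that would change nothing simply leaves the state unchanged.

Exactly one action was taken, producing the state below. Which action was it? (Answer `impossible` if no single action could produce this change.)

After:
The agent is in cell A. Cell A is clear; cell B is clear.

Left

try  Left: in A — A clear, B clear  ← match
try Right: in B — A clear, B clear
try  Suck: in B — A clear, B clear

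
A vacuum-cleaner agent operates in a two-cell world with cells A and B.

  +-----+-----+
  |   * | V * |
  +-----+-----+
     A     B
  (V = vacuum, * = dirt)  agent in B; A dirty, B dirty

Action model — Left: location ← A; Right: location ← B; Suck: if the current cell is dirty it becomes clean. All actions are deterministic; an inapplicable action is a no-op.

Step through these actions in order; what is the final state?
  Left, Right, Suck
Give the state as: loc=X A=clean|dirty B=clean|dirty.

[1] after Left: loc=A A=dirty B=dirty
[2] after Right: loc=B A=dirty B=dirty
[3] after Suck: loc=B A=dirty B=clean

loc=B A=dirty B=clean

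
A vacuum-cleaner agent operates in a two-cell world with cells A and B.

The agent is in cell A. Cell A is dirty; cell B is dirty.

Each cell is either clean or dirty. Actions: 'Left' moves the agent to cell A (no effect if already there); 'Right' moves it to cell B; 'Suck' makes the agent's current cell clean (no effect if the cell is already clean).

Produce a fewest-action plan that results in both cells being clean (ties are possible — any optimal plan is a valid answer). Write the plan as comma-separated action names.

step 1/3 (Suck): in A — A clean, B dirty
step 2/3 (Right): in B — A clean, B dirty
step 3/3 (Suck): in B — A clean, B clean
min 3: Suck A + move + Suck B

Suck, Right, Suck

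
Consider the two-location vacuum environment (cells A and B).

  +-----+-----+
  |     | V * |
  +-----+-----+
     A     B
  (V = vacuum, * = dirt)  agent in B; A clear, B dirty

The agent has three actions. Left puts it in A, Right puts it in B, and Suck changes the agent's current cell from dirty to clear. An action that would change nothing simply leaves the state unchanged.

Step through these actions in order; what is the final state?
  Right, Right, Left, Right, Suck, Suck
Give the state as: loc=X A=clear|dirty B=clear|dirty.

1. Right → loc=B A=clear B=dirty
2. Right → loc=B A=clear B=dirty
3. Left → loc=A A=clear B=dirty
4. Right → loc=B A=clear B=dirty
5. Suck → loc=B A=clear B=clear
6. Suck → loc=B A=clear B=clear

loc=B A=clear B=clear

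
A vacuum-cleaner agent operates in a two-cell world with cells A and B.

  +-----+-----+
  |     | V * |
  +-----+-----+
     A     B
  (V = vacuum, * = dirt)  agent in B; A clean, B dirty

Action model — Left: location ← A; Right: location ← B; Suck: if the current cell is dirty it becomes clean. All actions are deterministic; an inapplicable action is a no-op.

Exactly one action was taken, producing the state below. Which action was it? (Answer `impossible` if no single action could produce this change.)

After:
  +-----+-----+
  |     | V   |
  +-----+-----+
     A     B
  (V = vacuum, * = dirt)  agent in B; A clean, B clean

try  Left: in A — A clean, B dirty
try Right: in B — A clean, B dirty
try  Suck: in B — A clean, B clean  ← match

Suck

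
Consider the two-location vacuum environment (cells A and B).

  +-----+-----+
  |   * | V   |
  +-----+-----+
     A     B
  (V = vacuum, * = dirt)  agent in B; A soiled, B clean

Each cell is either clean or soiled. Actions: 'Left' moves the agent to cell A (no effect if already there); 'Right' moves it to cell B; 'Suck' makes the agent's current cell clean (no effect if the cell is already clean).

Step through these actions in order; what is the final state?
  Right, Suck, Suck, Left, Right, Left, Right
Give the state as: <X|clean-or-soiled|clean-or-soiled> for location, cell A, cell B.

Right (#1): <B|soiled|clean>
Suck (#2): <B|soiled|clean>
Suck (#3): <B|soiled|clean>
Left (#4): <A|soiled|clean>
Right (#5): <B|soiled|clean>
Left (#6): <A|soiled|clean>
Right (#7): <B|soiled|clean>

<B|soiled|clean>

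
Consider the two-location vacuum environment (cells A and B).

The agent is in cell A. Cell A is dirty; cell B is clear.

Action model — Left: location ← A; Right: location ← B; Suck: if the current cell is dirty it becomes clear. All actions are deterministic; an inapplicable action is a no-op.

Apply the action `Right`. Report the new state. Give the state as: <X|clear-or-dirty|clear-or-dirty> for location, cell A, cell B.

start: <A|dirty|clear>
1) do Right; now <B|dirty|clear>

<B|dirty|clear>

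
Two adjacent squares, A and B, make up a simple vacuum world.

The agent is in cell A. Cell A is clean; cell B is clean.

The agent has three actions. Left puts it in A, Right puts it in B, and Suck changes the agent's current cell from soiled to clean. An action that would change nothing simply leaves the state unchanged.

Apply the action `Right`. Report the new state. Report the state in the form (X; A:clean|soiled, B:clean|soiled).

(B; A:clean, B:clean)

start: (A; A:clean, B:clean)
t=1 Right ⇒ (B; A:clean, B:clean)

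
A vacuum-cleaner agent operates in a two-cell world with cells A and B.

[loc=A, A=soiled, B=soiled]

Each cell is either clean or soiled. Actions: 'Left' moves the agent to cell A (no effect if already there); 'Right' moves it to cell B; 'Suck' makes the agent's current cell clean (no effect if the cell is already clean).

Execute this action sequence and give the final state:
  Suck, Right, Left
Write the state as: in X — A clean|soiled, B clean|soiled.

1) do Suck; now in A — A clean, B soiled
2) do Right; now in B — A clean, B soiled
3) do Left; now in A — A clean, B soiled

in A — A clean, B soiled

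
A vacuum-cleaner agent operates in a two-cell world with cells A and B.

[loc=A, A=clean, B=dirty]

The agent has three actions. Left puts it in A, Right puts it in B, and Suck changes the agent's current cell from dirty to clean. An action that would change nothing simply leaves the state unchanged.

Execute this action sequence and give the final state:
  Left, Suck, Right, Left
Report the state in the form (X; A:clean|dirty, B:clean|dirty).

(A; A:clean, B:dirty)

t=1 Left ⇒ (A; A:clean, B:dirty)
t=2 Suck ⇒ (A; A:clean, B:dirty)
t=3 Right ⇒ (B; A:clean, B:dirty)
t=4 Left ⇒ (A; A:clean, B:dirty)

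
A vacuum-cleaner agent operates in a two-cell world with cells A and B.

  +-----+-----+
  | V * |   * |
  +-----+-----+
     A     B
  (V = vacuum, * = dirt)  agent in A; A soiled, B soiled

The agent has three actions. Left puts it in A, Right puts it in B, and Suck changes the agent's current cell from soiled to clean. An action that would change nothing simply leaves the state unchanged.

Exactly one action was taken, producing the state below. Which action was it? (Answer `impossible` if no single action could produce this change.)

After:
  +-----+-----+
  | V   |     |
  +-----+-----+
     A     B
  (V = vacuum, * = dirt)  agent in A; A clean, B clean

impossible

try  Left: in A — A soiled, B soiled
try Right: in B — A soiled, B soiled
try  Suck: in A — A clean, B soiled
no single action produces the after-state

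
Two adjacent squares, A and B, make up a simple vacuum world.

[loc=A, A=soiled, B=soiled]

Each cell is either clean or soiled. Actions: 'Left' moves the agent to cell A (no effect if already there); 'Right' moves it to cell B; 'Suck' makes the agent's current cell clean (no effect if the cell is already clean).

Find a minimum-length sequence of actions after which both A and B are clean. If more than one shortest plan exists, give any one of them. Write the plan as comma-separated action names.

Suck (#1): (A; A:clean, B:soiled)
Right (#2): (B; A:clean, B:soiled)
Suck (#3): (B; A:clean, B:clean)
min 3: Suck A + move + Suck B

Suck, Right, Suck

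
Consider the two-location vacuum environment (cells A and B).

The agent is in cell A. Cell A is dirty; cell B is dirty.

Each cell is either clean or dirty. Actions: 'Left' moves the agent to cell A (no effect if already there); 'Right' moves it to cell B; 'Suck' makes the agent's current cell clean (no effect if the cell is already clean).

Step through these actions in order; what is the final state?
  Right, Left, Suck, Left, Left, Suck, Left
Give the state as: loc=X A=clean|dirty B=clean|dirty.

1) do Right; now loc=B A=dirty B=dirty
2) do Left; now loc=A A=dirty B=dirty
3) do Suck; now loc=A A=clean B=dirty
4) do Left; now loc=A A=clean B=dirty
5) do Left; now loc=A A=clean B=dirty
6) do Suck; now loc=A A=clean B=dirty
7) do Left; now loc=A A=clean B=dirty

loc=A A=clean B=dirty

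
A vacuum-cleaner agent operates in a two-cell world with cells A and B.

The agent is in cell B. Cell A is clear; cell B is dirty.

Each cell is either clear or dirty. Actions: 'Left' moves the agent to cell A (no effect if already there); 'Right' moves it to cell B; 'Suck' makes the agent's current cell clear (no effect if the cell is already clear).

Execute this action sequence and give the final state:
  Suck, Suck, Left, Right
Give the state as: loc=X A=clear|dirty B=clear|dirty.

loc=B A=clear B=clear

[1] after Suck: loc=B A=clear B=clear
[2] after Suck: loc=B A=clear B=clear
[3] after Left: loc=A A=clear B=clear
[4] after Right: loc=B A=clear B=clear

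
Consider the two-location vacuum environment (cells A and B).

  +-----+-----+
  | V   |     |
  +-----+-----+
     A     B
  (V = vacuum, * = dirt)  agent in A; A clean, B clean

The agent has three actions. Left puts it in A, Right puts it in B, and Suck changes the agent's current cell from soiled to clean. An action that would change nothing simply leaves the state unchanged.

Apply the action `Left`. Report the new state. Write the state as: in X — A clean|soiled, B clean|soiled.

start: in A — A clean, B clean
1) do Left; now in A — A clean, B clean

in A — A clean, B clean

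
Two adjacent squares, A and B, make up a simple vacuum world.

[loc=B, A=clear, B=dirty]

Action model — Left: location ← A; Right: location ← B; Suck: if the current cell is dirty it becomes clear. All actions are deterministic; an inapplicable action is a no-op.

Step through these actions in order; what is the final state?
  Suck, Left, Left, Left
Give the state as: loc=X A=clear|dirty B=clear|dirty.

loc=A A=clear B=clear

step 1/4 (Suck): loc=B A=clear B=clear
step 2/4 (Left): loc=A A=clear B=clear
step 3/4 (Left): loc=A A=clear B=clear
step 4/4 (Left): loc=A A=clear B=clear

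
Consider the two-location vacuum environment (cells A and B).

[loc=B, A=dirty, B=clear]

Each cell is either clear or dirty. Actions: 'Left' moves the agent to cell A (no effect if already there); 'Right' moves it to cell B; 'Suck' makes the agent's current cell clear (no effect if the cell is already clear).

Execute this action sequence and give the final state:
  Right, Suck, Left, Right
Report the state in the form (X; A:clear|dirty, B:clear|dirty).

step 1/4 (Right): (B; A:dirty, B:clear)
step 2/4 (Suck): (B; A:dirty, B:clear)
step 3/4 (Left): (A; A:dirty, B:clear)
step 4/4 (Right): (B; A:dirty, B:clear)

(B; A:dirty, B:clear)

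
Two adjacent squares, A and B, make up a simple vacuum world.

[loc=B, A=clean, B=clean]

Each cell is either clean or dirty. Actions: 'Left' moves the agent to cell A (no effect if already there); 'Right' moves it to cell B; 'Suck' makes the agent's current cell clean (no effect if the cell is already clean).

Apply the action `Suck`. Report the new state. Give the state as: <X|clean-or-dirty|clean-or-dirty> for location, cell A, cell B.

<B|clean|clean>

start: <B|clean|clean>
t=1 Suck ⇒ <B|clean|clean>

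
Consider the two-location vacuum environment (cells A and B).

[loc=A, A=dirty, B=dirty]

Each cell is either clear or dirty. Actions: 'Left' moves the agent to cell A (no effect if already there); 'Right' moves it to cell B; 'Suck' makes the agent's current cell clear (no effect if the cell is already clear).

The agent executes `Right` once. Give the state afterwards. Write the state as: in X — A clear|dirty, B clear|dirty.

start: in A — A dirty, B dirty
[1] after Right: in B — A dirty, B dirty

in B — A dirty, B dirty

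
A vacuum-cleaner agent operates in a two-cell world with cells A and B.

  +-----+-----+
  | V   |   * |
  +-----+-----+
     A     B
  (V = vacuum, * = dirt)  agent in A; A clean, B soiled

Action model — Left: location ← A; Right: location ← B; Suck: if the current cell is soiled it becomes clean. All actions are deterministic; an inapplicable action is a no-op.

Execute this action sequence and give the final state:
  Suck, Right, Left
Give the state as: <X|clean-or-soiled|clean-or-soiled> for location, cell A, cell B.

<A|clean|soiled>

Suck (#1): <A|clean|soiled>
Right (#2): <B|clean|soiled>
Left (#3): <A|clean|soiled>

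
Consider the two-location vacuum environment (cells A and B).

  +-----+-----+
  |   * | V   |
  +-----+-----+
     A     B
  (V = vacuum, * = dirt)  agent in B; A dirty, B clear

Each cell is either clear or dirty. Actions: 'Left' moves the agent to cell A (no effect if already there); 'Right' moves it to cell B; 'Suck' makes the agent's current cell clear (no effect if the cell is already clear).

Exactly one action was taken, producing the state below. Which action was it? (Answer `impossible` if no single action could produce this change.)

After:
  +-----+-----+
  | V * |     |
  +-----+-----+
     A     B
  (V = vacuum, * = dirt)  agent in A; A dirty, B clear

try  Left: loc=A A=dirty B=clear  ← match
try Right: loc=B A=dirty B=clear
try  Suck: loc=B A=dirty B=clear

Left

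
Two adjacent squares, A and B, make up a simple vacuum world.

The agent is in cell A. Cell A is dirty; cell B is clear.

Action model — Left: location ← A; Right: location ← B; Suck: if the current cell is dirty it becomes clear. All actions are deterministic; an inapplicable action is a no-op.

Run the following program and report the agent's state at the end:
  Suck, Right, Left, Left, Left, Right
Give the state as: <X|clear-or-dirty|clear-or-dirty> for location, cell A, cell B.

step 1/6 (Suck): <A|clear|clear>
step 2/6 (Right): <B|clear|clear>
step 3/6 (Left): <A|clear|clear>
step 4/6 (Left): <A|clear|clear>
step 5/6 (Left): <A|clear|clear>
step 6/6 (Right): <B|clear|clear>

<B|clear|clear>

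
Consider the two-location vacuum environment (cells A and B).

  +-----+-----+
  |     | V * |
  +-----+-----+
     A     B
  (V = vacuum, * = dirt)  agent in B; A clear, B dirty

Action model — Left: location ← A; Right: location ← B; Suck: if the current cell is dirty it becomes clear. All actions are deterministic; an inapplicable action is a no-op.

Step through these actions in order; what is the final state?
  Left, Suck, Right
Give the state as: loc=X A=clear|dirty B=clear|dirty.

Left (#1): loc=A A=clear B=dirty
Suck (#2): loc=A A=clear B=dirty
Right (#3): loc=B A=clear B=dirty

loc=B A=clear B=dirty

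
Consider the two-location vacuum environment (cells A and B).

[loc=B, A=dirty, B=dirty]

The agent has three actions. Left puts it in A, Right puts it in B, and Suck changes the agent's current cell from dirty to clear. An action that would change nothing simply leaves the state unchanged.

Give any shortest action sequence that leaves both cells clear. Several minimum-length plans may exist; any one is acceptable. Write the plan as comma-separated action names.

t=1 Suck ⇒ in B — A dirty, B clear
t=2 Left ⇒ in A — A dirty, B clear
t=3 Suck ⇒ in A — A clear, B clear
min 3: Suck B + move + Suck A

Suck, Left, Suck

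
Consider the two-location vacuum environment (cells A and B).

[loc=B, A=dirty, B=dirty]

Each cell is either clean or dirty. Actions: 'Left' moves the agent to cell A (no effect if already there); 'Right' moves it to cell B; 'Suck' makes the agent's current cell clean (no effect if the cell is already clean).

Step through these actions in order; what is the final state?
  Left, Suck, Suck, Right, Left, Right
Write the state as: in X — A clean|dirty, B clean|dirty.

in B — A clean, B dirty

[1] after Left: in A — A dirty, B dirty
[2] after Suck: in A — A clean, B dirty
[3] after Suck: in A — A clean, B dirty
[4] after Right: in B — A clean, B dirty
[5] after Left: in A — A clean, B dirty
[6] after Right: in B — A clean, B dirty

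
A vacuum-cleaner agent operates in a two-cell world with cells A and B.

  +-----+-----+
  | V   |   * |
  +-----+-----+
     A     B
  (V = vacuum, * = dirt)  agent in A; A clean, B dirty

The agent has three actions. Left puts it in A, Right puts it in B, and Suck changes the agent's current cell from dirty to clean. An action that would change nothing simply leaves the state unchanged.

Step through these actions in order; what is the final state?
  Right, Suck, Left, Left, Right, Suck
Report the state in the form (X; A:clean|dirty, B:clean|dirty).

(B; A:clean, B:clean)

1. Right → (B; A:clean, B:dirty)
2. Suck → (B; A:clean, B:clean)
3. Left → (A; A:clean, B:clean)
4. Left → (A; A:clean, B:clean)
5. Right → (B; A:clean, B:clean)
6. Suck → (B; A:clean, B:clean)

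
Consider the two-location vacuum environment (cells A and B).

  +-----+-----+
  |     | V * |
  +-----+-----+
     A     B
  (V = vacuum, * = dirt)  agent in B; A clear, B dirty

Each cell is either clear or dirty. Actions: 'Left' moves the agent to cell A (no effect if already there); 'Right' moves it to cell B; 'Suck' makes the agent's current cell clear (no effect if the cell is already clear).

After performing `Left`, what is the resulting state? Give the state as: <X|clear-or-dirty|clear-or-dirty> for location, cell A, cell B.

<A|clear|dirty>

start: <B|clear|dirty>
1. Left → <A|clear|dirty>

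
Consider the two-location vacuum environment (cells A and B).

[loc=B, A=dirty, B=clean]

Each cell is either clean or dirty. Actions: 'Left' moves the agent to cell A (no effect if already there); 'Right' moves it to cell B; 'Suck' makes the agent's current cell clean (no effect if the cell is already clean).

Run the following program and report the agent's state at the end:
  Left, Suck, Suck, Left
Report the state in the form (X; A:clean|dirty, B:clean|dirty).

Left (#1): (A; A:dirty, B:clean)
Suck (#2): (A; A:clean, B:clean)
Suck (#3): (A; A:clean, B:clean)
Left (#4): (A; A:clean, B:clean)

(A; A:clean, B:clean)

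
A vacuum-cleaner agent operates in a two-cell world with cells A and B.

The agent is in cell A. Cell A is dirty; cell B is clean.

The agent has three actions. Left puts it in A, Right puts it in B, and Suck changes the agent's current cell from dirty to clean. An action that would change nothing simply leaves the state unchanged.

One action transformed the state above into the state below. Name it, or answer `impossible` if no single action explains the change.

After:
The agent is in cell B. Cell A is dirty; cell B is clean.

Right

try  Left: loc=A A=dirty B=clean
try Right: loc=B A=dirty B=clean  ← match
try  Suck: loc=A A=clean B=clean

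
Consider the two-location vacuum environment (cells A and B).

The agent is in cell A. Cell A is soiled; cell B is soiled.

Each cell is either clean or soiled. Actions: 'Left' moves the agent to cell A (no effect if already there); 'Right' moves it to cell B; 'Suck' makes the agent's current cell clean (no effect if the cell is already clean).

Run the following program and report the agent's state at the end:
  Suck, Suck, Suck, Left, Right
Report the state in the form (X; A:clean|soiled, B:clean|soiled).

(B; A:clean, B:soiled)

Suck (#1): (A; A:clean, B:soiled)
Suck (#2): (A; A:clean, B:soiled)
Suck (#3): (A; A:clean, B:soiled)
Left (#4): (A; A:clean, B:soiled)
Right (#5): (B; A:clean, B:soiled)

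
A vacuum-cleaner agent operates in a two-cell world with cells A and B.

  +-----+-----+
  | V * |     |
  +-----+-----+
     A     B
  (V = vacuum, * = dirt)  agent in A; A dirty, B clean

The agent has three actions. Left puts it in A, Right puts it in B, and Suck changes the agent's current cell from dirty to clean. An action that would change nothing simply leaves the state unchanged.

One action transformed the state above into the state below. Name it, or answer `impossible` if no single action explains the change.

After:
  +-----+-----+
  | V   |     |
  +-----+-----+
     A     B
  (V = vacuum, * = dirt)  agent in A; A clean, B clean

Suck

try  Left: (A; A:dirty, B:clean)
try Right: (B; A:dirty, B:clean)
try  Suck: (A; A:clean, B:clean)  ← match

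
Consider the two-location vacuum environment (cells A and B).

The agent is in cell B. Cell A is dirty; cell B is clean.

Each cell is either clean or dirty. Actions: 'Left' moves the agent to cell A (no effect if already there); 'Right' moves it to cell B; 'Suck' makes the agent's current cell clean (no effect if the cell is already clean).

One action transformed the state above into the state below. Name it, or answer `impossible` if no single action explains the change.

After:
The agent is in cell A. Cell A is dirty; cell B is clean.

try  Left: in A — A dirty, B clean  ← match
try Right: in B — A dirty, B clean
try  Suck: in B — A dirty, B clean

Left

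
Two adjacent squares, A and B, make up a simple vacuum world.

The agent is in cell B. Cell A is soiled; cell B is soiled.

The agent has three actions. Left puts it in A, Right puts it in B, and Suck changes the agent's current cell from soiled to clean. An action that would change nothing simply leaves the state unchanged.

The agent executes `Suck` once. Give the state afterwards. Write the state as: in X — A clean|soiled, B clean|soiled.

start: in B — A soiled, B soiled
t=1 Suck ⇒ in B — A soiled, B clean

in B — A soiled, B clean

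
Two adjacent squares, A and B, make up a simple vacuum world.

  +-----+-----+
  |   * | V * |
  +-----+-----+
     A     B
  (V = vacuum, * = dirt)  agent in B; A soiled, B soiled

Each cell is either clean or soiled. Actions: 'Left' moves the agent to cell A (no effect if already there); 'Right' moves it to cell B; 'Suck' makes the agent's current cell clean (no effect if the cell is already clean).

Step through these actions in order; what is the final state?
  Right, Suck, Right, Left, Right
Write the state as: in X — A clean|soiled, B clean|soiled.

[1] after Right: in B — A soiled, B soiled
[2] after Suck: in B — A soiled, B clean
[3] after Right: in B — A soiled, B clean
[4] after Left: in A — A soiled, B clean
[5] after Right: in B — A soiled, B clean

in B — A soiled, B clean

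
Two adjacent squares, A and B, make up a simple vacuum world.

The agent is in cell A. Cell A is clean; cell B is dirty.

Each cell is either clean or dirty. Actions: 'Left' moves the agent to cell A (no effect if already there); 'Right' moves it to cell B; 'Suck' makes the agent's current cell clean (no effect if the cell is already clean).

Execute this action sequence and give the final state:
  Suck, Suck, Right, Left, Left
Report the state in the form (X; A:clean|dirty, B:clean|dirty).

(A; A:clean, B:dirty)

1. Suck → (A; A:clean, B:dirty)
2. Suck → (A; A:clean, B:dirty)
3. Right → (B; A:clean, B:dirty)
4. Left → (A; A:clean, B:dirty)
5. Left → (A; A:clean, B:dirty)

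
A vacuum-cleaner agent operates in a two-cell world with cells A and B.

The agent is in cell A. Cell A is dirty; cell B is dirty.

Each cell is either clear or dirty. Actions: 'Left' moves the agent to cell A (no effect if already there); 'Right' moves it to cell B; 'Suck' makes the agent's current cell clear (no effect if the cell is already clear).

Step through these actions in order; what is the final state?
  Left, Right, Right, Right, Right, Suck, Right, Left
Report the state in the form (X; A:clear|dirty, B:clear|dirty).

t=1 Left ⇒ (A; A:dirty, B:dirty)
t=2 Right ⇒ (B; A:dirty, B:dirty)
t=3 Right ⇒ (B; A:dirty, B:dirty)
t=4 Right ⇒ (B; A:dirty, B:dirty)
t=5 Right ⇒ (B; A:dirty, B:dirty)
t=6 Suck ⇒ (B; A:dirty, B:clear)
t=7 Right ⇒ (B; A:dirty, B:clear)
t=8 Left ⇒ (A; A:dirty, B:clear)

(A; A:dirty, B:clear)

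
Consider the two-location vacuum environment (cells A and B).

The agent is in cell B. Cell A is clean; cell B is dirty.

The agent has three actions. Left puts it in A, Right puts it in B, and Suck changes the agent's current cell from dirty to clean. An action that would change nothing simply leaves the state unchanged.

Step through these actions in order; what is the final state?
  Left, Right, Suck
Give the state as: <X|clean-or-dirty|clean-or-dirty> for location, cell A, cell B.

<B|clean|clean>

t=1 Left ⇒ <A|clean|dirty>
t=2 Right ⇒ <B|clean|dirty>
t=3 Suck ⇒ <B|clean|clean>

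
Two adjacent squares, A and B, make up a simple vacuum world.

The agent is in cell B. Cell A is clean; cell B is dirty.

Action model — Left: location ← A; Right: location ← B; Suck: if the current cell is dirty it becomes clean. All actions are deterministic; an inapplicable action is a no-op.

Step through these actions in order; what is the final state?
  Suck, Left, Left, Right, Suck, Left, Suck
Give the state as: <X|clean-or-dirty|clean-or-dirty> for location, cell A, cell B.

Suck (#1): <B|clean|clean>
Left (#2): <A|clean|clean>
Left (#3): <A|clean|clean>
Right (#4): <B|clean|clean>
Suck (#5): <B|clean|clean>
Left (#6): <A|clean|clean>
Suck (#7): <A|clean|clean>

<A|clean|clean>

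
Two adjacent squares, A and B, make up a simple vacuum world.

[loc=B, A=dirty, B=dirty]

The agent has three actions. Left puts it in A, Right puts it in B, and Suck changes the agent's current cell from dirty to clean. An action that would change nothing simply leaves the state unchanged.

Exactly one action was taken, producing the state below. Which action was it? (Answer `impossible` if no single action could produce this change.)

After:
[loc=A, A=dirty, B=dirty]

Left

try  Left: in A — A dirty, B dirty  ← match
try Right: in B — A dirty, B dirty
try  Suck: in B — A dirty, B clean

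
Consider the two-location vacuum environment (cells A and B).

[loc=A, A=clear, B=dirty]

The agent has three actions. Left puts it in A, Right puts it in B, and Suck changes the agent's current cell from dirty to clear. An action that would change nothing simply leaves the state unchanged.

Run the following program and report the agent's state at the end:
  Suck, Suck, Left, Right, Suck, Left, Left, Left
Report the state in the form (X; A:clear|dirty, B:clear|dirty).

(A; A:clear, B:clear)

1. Suck → (A; A:clear, B:dirty)
2. Suck → (A; A:clear, B:dirty)
3. Left → (A; A:clear, B:dirty)
4. Right → (B; A:clear, B:dirty)
5. Suck → (B; A:clear, B:clear)
6. Left → (A; A:clear, B:clear)
7. Left → (A; A:clear, B:clear)
8. Left → (A; A:clear, B:clear)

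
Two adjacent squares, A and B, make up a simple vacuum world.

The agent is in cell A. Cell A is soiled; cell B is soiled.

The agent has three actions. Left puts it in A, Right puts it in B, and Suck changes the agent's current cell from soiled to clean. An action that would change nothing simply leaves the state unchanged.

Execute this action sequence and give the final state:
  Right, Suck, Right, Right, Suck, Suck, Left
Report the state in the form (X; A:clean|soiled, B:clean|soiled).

Right (#1): (B; A:soiled, B:soiled)
Suck (#2): (B; A:soiled, B:clean)
Right (#3): (B; A:soiled, B:clean)
Right (#4): (B; A:soiled, B:clean)
Suck (#5): (B; A:soiled, B:clean)
Suck (#6): (B; A:soiled, B:clean)
Left (#7): (A; A:soiled, B:clean)

(A; A:soiled, B:clean)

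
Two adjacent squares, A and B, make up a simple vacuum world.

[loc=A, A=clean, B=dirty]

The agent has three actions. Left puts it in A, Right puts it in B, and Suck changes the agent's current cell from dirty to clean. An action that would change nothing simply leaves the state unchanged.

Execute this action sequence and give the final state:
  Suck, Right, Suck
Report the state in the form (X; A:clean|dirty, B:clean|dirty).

1) do Suck; now (A; A:clean, B:dirty)
2) do Right; now (B; A:clean, B:dirty)
3) do Suck; now (B; A:clean, B:clean)

(B; A:clean, B:clean)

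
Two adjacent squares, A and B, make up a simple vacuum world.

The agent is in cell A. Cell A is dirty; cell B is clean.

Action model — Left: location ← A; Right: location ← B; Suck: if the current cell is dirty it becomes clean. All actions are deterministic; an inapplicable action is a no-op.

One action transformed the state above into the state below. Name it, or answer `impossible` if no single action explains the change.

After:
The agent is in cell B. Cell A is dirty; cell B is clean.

try  Left: (A; A:dirty, B:clean)
try Right: (B; A:dirty, B:clean)  ← match
try  Suck: (A; A:clean, B:clean)

Right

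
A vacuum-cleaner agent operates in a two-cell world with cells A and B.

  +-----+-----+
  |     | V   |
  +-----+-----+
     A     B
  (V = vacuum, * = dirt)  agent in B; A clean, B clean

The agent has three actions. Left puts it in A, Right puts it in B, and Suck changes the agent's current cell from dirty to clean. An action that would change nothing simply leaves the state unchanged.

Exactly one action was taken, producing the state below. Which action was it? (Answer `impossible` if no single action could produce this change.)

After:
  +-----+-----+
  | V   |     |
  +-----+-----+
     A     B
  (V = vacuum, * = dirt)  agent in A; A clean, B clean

Left

try  Left: loc=A A=clean B=clean  ← match
try Right: loc=B A=clean B=clean
try  Suck: loc=B A=clean B=clean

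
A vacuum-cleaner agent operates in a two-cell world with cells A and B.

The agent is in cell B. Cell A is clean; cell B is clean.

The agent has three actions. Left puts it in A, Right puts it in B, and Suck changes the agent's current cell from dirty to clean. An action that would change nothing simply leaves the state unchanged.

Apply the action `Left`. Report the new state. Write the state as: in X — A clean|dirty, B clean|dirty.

start: in B — A clean, B clean
1) do Left; now in A — A clean, B clean

in A — A clean, B clean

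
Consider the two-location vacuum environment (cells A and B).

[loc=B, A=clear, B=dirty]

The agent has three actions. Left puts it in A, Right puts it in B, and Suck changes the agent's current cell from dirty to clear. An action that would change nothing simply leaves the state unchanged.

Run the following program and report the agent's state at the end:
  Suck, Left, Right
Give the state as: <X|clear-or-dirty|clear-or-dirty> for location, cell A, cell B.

<B|clear|clear>

1) do Suck; now <B|clear|clear>
2) do Left; now <A|clear|clear>
3) do Right; now <B|clear|clear>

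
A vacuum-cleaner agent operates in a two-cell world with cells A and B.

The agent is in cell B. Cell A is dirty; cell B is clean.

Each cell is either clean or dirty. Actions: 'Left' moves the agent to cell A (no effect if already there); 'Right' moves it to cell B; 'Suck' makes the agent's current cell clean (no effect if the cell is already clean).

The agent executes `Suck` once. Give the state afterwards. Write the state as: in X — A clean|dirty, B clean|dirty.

start: in B — A dirty, B clean
t=1 Suck ⇒ in B — A dirty, B clean

in B — A dirty, B clean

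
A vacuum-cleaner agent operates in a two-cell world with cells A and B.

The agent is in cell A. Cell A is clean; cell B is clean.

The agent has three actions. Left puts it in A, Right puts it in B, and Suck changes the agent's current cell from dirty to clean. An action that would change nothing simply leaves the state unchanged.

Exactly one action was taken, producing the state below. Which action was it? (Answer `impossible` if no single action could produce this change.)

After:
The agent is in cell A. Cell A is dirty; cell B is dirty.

impossible

try  Left: <A|clean|clean>
try Right: <B|clean|clean>
try  Suck: <A|clean|clean>
no single action produces the after-state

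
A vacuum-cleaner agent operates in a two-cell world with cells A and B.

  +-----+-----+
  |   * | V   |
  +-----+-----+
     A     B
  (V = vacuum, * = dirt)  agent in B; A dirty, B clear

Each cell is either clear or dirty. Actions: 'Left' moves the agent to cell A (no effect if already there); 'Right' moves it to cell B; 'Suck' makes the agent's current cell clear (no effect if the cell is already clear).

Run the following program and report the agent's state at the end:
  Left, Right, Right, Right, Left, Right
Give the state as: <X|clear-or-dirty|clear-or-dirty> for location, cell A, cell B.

<B|dirty|clear>

t=1 Left ⇒ <A|dirty|clear>
t=2 Right ⇒ <B|dirty|clear>
t=3 Right ⇒ <B|dirty|clear>
t=4 Right ⇒ <B|dirty|clear>
t=5 Left ⇒ <A|dirty|clear>
t=6 Right ⇒ <B|dirty|clear>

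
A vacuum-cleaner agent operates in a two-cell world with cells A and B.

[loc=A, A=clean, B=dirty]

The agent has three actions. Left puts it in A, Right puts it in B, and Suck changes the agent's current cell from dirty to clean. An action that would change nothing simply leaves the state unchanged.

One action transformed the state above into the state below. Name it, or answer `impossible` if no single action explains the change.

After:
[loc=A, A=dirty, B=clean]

impossible

try  Left: in A — A clean, B dirty
try Right: in B — A clean, B dirty
try  Suck: in A — A clean, B dirty
no single action produces the after-state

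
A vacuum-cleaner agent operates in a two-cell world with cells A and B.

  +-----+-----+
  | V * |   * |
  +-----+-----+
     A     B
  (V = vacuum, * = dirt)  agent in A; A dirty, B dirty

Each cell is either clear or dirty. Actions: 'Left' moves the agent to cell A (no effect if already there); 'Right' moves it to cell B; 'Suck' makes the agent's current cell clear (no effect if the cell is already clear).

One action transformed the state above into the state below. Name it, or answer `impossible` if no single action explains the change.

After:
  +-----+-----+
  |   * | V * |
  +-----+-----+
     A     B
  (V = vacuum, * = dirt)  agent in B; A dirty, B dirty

try  Left: <A|dirty|dirty>
try Right: <B|dirty|dirty>  ← match
try  Suck: <A|clear|dirty>

Right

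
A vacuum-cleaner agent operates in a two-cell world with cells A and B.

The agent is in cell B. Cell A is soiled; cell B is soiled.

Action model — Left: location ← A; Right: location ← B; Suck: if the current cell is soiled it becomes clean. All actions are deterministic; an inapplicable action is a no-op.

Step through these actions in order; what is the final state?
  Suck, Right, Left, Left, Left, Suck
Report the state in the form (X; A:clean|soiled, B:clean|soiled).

[1] after Suck: (B; A:soiled, B:clean)
[2] after Right: (B; A:soiled, B:clean)
[3] after Left: (A; A:soiled, B:clean)
[4] after Left: (A; A:soiled, B:clean)
[5] after Left: (A; A:soiled, B:clean)
[6] after Suck: (A; A:clean, B:clean)

(A; A:clean, B:clean)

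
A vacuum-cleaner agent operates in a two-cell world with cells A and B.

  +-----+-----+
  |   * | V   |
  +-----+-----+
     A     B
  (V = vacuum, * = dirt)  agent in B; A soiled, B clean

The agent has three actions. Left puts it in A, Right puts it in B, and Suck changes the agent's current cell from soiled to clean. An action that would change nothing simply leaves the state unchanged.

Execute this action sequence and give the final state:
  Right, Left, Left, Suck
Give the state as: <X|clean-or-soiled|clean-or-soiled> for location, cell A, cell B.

Right (#1): <B|soiled|clean>
Left (#2): <A|soiled|clean>
Left (#3): <A|soiled|clean>
Suck (#4): <A|clean|clean>

<A|clean|clean>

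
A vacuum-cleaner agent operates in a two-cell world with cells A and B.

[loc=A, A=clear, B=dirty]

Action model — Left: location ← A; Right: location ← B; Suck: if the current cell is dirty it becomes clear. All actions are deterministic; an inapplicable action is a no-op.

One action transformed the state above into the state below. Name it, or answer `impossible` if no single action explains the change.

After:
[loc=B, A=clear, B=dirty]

try  Left: (A; A:clear, B:dirty)
try Right: (B; A:clear, B:dirty)  ← match
try  Suck: (A; A:clear, B:dirty)

Right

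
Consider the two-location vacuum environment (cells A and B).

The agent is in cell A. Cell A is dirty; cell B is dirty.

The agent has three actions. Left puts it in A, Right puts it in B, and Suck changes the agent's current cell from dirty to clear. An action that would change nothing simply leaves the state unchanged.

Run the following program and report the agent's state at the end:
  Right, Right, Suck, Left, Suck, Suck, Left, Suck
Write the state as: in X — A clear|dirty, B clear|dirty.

in A — A clear, B clear

t=1 Right ⇒ in B — A dirty, B dirty
t=2 Right ⇒ in B — A dirty, B dirty
t=3 Suck ⇒ in B — A dirty, B clear
t=4 Left ⇒ in A — A dirty, B clear
t=5 Suck ⇒ in A — A clear, B clear
t=6 Suck ⇒ in A — A clear, B clear
t=7 Left ⇒ in A — A clear, B clear
t=8 Suck ⇒ in A — A clear, B clear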